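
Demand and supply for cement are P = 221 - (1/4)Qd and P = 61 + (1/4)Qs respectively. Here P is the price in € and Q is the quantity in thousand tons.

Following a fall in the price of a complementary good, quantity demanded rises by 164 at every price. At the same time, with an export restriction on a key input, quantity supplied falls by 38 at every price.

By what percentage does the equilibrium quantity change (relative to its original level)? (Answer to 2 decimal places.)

+19.69

Before the shock: 884 - 4P = 4P - 244 ⇒ 1128 = 8P ⇒ P = 141, Q = 320.
The new curves are Qd = 1048 - 4P (demand) and Qs = 4P - 282 (supply).
Equate the new curves: 1048 - 4P = 4P - 282, giving 1330 = 8P, P = 166.25, Q = 383.
%ΔQ = (383 − 320) / 320 × 100 = +19.69%.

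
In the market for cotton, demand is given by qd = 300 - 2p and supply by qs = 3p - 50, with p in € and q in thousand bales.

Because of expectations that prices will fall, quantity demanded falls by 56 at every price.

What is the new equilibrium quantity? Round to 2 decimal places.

126.40

Before the shock: 300 - 2p = 3p - 50 ⇒ 350 = 5p ⇒ p = 70, q = 160.
With the change applied: demand qd = 244 - 2p, supply qs = 3p - 50.
Equate the new curves: 244 - 2p = 3p - 50, giving 294 = 5p, p = 58.8, q = 126.4.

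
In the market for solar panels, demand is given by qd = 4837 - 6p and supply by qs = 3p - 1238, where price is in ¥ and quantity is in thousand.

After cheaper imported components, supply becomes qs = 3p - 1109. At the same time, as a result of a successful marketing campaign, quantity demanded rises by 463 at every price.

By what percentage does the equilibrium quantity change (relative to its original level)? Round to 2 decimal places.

Initially, 4837 - 6p = 3p - 1238, so 6075 = 9p and p = 675, q = 787.
After the shift, demand is qd = 5300 - 6p and supply is qs = 3p - 1109.
Setting them equal: 5300 - 6p = 3p - 1109 → 6409 = 9p, so p = 6409/9 ≈ 712.1111 and q = 3082/3 ≈ 1027.3333.
%Δq = (1027.3333 − 787) / 787 × 100 = +30.54%.

+30.54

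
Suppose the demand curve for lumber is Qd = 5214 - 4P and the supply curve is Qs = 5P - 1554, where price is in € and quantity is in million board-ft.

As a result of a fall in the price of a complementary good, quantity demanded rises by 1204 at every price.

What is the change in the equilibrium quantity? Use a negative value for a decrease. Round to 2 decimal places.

+668.89

Initially, 5214 - 4P = 5P - 1554, so 6768 = 9P and P = 752, Q = 2206.
After the shift, demand is Qd = 6418 - 4P and supply is Qs = 5P - 1554.
New equilibrium: 6418 - 4P = 5P - 1554 ⇒ 7972 = 9P ⇒ P = 7972/9 ≈ 885.7778, Q = 25874/9 ≈ 2874.8889.
ΔQ = 2874.8889 − 2206 = +668.89.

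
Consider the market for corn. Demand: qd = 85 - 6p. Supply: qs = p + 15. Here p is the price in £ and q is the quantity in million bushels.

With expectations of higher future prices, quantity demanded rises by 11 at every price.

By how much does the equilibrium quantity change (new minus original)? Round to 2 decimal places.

+1.57

Before the shock: 85 - 6p = p + 15 ⇒ 70 = 7p ⇒ p = 10, q = 25.
With the change applied: demand qd = 96 - 6p, supply qs = p + 15.
Equate the new curves: 96 - 6p = p + 15, giving 81 = 7p, p = 81/7 ≈ 11.5714, q = 186/7 ≈ 26.5714.
Δq = 26.5714 − 25 = +1.57.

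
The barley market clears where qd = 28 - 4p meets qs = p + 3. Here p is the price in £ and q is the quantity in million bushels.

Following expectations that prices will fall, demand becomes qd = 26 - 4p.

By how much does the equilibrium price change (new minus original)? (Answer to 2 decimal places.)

Before the shock: 28 - 4p = p + 3 ⇒ 25 = 5p ⇒ p = 5, q = 8.
The shock moves the curves to qd = 26 - 4p and qs = p + 3.
Equate the new curves: 26 - 4p = p + 3, giving 23 = 5p, p = 4.6, q = 7.6.
Δp = 4.6 − 5 = -0.40.

-0.40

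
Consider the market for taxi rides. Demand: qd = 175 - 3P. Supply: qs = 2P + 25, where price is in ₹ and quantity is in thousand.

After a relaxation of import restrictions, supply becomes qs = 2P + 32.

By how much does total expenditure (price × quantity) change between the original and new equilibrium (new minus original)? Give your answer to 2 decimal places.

+1.12

Initially, 175 - 3P = 2P + 25, so 150 = 5P and P = 30, q = 85.
The new curves are qd = 175 - 3P (demand) and qs = 2P + 32 (supply).
Clearing the new market: 175 - 3P = 2P + 32, so P = 28.6 and q = 89.2.
Expenditure moves from 30×85 = 2550 to 28.6×89.2 = 2551.12; change = +1.12.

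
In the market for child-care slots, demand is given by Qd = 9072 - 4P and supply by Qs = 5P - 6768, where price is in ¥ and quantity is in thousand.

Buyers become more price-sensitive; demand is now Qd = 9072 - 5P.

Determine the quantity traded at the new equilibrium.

Solve the original market: 9072 - 4P = 5P - 6768, hence P = 1760 and Q = 2032.
After the shift, demand is Qd = 9072 - 5P and supply is Qs = 5P - 6768.
New equilibrium: 9072 - 5P = 5P - 6768 ⇒ 15840 = 10P ⇒ P = 1584, Q = 1152.

1152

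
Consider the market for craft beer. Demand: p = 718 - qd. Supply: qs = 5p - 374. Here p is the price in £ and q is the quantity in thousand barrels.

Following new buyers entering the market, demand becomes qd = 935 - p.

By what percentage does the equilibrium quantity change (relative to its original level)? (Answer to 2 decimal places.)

+33.74

Original equilibrium: 718 - p = 5p - 374 gives 1092 = 6p, so p = 182 and q = 536.
The shock moves the curves to qd = 935 - p and qs = 5p - 374.
New equilibrium: 935 - p = 5p - 374 ⇒ 1309 = 6p ⇒ p = 1309/6 ≈ 218.1667, q = 4301/6 ≈ 716.8333.
%Δq = (716.8333 − 536) / 536 × 100 = +33.74%.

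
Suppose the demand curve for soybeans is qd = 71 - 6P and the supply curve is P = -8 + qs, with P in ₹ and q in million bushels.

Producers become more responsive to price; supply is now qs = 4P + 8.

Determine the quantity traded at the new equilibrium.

Before the shock: 71 - 6P = P + 8 ⇒ 63 = 7P ⇒ P = 9, q = 17.
The shock moves the curves to qd = 71 - 6P and qs = 4P + 8.
New equilibrium: 71 - 6P = 4P + 8 ⇒ 63 = 10P ⇒ P = 6.3, q = 33.2.

33.2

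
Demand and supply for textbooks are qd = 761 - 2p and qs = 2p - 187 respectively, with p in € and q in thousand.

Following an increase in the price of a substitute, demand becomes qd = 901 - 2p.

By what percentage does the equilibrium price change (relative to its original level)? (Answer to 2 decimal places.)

Original equilibrium: 761 - 2p = 2p - 187 gives 948 = 4p, so p = 237 and q = 287.
After the shift, demand is qd = 901 - 2p and supply is qs = 2p - 187.
Setting them equal: 901 - 2p = 2p - 187 → 1088 = 4p, so p = 272 and q = 357.
%Δp = (272 − 237) / 237 × 100 = +14.77%.

+14.77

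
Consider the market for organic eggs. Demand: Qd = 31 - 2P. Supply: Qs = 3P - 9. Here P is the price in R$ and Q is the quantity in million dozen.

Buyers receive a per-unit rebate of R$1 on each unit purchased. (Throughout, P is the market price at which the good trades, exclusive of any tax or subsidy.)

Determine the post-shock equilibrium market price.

8.4

Initially, 31 - 2P = 3P - 9, so 40 = 5P and P = 8, Q = 15.
Since buyers' out-of-pocket price is the market price minus the rebate, the effective demand curve becomes Qd = 33 - 2P.
New equilibrium: 33 - 2P = 3P - 9 ⇒ 42 = 5P ⇒ P = 8.4, Q = 16.2.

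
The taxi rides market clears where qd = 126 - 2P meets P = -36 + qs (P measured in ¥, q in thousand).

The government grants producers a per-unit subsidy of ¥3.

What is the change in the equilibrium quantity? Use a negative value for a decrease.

Before the shock: 126 - 2P = P + 36 ⇒ 90 = 3P ⇒ P = 30, q = 66.
Since sellers receive the price plus the subsidy, the effective supply curve becomes qs = P + 39.
Equate the new curves: 126 - 2P = P + 39, giving 87 = 3P, P = 29, q = 68.
Δq = 68 − 66 = +2.

+2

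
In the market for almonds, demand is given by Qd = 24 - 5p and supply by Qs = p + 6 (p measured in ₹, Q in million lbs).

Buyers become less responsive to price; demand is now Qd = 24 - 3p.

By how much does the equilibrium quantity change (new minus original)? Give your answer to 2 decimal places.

+1.50

Solve the original market: 24 - 5p = p + 6, hence p = 3 and Q = 9.
The new curves are Qd = 24 - 3p (demand) and Qs = p + 6 (supply).
Equate the new curves: 24 - 3p = p + 6, giving 18 = 4p, p = 4.5, Q = 10.5.
ΔQ = 10.5 − 9 = +1.50.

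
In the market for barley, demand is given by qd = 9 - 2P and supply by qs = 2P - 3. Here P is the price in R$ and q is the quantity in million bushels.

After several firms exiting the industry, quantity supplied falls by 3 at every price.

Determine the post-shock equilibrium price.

Original equilibrium: 9 - 2P = 2P - 3 gives 12 = 4P, so P = 3 and q = 3.
The new curves are qd = 9 - 2P (demand) and qs = 2P - 6 (supply).
New equilibrium: 9 - 2P = 2P - 6 ⇒ 15 = 4P ⇒ P = 3.75, q = 1.5.

3.75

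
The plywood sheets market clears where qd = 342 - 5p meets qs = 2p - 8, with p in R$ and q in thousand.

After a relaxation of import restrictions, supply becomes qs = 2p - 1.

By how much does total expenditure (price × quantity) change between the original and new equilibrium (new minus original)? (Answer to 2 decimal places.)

+153.00

Original equilibrium: 342 - 5p = 2p - 8 gives 350 = 7p, so p = 50 and q = 92.
With the change applied: demand qd = 342 - 5p, supply qs = 2p - 1.
New equilibrium: 342 - 5p = 2p - 1 ⇒ 343 = 7p ⇒ p = 49, q = 97.
Expenditure moves from 50×92 = 4600 to 49×97 = 4753; change = +153.00.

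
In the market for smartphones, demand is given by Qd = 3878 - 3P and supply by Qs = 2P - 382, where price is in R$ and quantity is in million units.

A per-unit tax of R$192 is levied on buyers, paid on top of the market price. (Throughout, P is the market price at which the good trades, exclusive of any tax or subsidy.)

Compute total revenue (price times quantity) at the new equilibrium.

804290.88

Initially, 3878 - 3P = 2P - 382, so 4260 = 5P and P = 852, Q = 1322.
Since buyers pay the price plus the tax, the effective demand curve becomes Qd = 3302 - 3P.
Setting them equal: 3302 - 3P = 2P - 382 → 3684 = 5P, so P = 736.8 and Q = 1091.6.
New expenditure = 736.8 × 1091.6 = 804290.88.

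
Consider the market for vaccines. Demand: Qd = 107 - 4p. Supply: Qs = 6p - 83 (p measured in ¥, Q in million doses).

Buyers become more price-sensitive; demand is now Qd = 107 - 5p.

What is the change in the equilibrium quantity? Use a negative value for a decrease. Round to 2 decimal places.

-10.36

Before the shock: 107 - 4p = 6p - 83 ⇒ 190 = 10p ⇒ p = 19, Q = 31.
The shock moves the curves to Qd = 107 - 5p and Qs = 6p - 83.
New equilibrium: 107 - 5p = 6p - 83 ⇒ 190 = 11p ⇒ p = 190/11 ≈ 17.2727, Q = 227/11 ≈ 20.6364.
ΔQ = 20.6364 − 31 = -10.36.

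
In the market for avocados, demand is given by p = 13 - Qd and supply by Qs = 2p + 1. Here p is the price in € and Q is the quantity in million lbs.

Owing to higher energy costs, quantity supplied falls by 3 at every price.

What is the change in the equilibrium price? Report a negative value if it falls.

+1

Solve the original market: 13 - p = 2p + 1, hence p = 4 and Q = 9.
The shock moves the curves to Qd = 13 - p and Qs = 2p - 2.
New equilibrium: 13 - p = 2p - 2 ⇒ 15 = 3p ⇒ p = 5, Q = 8.
Δp = 5 − 4 = +1.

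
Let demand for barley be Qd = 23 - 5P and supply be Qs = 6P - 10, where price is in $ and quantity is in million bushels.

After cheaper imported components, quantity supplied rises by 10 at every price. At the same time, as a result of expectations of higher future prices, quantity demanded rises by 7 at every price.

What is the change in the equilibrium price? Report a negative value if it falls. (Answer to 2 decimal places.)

-0.27

Solve the original market: 23 - 5P = 6P - 10, hence P = 3 and Q = 8.
With the change applied: demand Qd = 30 - 5P, supply Qs = 6P.
Setting them equal: 30 - 5P = 6P → 30 = 11P, so P = 30/11 ≈ 2.7273 and Q = 180/11 ≈ 16.3636.
ΔP = 2.7273 − 3 = -0.27.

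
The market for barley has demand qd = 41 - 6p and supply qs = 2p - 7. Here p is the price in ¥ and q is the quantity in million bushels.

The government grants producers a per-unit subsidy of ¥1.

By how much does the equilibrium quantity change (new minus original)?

Initially, 41 - 6p = 2p - 7, so 48 = 8p and p = 6, q = 5.
Since sellers receive the price plus the subsidy, the effective supply curve becomes qs = 2p - 5.
Setting them equal: 41 - 6p = 2p - 5 → 46 = 8p, so p = 5.75 and q = 6.5.
Δq = 6.5 − 5 = +1.5.

+1.5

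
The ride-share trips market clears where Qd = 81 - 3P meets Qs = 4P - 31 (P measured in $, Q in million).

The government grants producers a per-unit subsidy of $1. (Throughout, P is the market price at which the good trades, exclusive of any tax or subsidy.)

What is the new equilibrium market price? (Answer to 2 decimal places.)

Initially, 81 - 3P = 4P - 31, so 112 = 7P and P = 16, Q = 33.
Since sellers receive the price plus the subsidy, the effective supply curve becomes Qs = 4P - 27.
New equilibrium: 81 - 3P = 4P - 27 ⇒ 108 = 7P ⇒ P = 108/7 ≈ 15.4286, Q = 243/7 ≈ 34.7143.

15.43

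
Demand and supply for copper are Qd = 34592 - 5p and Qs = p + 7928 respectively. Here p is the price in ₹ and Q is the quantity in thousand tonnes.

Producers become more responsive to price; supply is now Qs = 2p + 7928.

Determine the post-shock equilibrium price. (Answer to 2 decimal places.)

Initially, 34592 - 5p = p + 7928, so 26664 = 6p and p = 4444, Q = 12372.
The shock moves the curves to Qd = 34592 - 5p and Qs = 2p + 7928.
Setting them equal: 34592 - 5p = 2p + 7928 → 26664 = 7p, so p = 26664/7 ≈ 3809.1429 and Q = 108824/7 ≈ 15546.2857.

3809.14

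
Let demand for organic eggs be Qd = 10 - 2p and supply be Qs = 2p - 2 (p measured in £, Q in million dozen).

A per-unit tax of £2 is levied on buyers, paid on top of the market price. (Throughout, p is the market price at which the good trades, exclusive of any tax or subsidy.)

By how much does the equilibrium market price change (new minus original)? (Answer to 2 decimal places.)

Before the shock: 10 - 2p = 2p - 2 ⇒ 12 = 4p ⇒ p = 3, Q = 4.
Since buyers pay the price plus the tax, the effective demand curve becomes Qd = 6 - 2p.
Clearing the new market: 6 - 2p = 2p - 2, so p = 2 and Q = 2.
Δp = 2 − 3 = -1.00.

-1.00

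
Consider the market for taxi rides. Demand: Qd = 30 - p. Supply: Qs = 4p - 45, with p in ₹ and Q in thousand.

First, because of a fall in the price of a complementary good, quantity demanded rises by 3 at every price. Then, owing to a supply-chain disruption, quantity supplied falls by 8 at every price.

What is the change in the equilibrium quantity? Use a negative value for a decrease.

+0.8

Original equilibrium: 30 - p = 4p - 45 gives 75 = 5p, so p = 15 and Q = 15.
With the change applied: demand Qd = 33 - p, supply Qs = 4p - 53.
Equate the new curves: 33 - p = 4p - 53, giving 86 = 5p, p = 17.2, Q = 15.8.
ΔQ = 15.8 − 15 = +0.8.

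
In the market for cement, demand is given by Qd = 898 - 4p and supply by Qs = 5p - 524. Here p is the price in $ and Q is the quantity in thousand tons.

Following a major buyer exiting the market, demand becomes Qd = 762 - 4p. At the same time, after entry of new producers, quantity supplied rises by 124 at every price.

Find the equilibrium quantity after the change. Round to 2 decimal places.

Original equilibrium: 898 - 4p = 5p - 524 gives 1422 = 9p, so p = 158 and Q = 266.
With the change applied: demand Qd = 762 - 4p, supply Qs = 5p - 400.
Clearing the new market: 762 - 4p = 5p - 400, so p = 1162/9 ≈ 129.1111 and Q = 2210/9 ≈ 245.5556.

245.56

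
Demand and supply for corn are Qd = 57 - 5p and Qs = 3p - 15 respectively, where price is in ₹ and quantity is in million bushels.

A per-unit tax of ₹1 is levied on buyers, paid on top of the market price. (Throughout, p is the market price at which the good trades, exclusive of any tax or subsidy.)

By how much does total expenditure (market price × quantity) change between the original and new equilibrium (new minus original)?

-23.203125

Before the shock: 57 - 5p = 3p - 15 ⇒ 72 = 8p ⇒ p = 9, Q = 12.
Since buyers pay the price plus the tax, the effective demand curve becomes Qd = 52 - 5p.
Clearing the new market: 52 - 5p = 3p - 15, so p = 8.375 and Q = 10.125.
Expenditure moves from 9×12 = 108 to 8.375×10.125 = 84.796875; change = -23.203125.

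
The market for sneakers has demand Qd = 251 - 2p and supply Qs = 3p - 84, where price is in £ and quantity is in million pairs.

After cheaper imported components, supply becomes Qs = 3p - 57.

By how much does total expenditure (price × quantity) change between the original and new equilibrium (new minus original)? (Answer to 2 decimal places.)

+33.48

Initially, 251 - 2p = 3p - 84, so 335 = 5p and p = 67, Q = 117.
After the shift, demand is Qd = 251 - 2p and supply is Qs = 3p - 57.
Clearing the new market: 251 - 2p = 3p - 57, so p = 61.6 and Q = 127.8.
Expenditure moves from 67×117 = 7839 to 61.6×127.8 = 7872.48; change = +33.48.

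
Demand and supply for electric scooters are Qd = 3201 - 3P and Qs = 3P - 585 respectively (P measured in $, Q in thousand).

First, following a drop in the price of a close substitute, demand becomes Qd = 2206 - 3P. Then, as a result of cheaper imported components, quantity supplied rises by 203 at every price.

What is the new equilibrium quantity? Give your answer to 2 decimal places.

912.00

Original equilibrium: 3201 - 3P = 3P - 585 gives 3786 = 6P, so P = 631 and Q = 1308.
With the change applied: demand Qd = 2206 - 3P, supply Qs = 3P - 382.
Equate the new curves: 2206 - 3P = 3P - 382, giving 2588 = 6P, P = 1294/3 ≈ 431.3333, Q = 912.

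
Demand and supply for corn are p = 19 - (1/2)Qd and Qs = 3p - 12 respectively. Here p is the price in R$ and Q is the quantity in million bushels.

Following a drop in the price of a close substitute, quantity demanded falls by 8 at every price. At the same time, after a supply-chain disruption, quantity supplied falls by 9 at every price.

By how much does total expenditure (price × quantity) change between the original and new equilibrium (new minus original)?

Original equilibrium: 38 - 2p = 3p - 12 gives 50 = 5p, so p = 10 and Q = 18.
The new curves are Qd = 30 - 2p (demand) and Qs = 3p - 21 (supply).
Clearing the new market: 30 - 2p = 3p - 21, so p = 10.2 and Q = 9.6.
Expenditure moves from 10×18 = 180 to 10.2×9.6 = 97.92; change = -82.08.

-82.08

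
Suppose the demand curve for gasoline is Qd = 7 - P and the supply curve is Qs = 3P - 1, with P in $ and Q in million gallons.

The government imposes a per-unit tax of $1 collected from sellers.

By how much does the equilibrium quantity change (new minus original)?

-0.75

Initially, 7 - P = 3P - 1, so 8 = 4P and P = 2, Q = 5.
Since sellers keep the price net of the tax, the effective supply curve becomes Qs = 3P - 4.
Equate the new curves: 7 - P = 3P - 4, giving 11 = 4P, P = 2.75, Q = 4.25.
ΔQ = 4.25 − 5 = -0.75.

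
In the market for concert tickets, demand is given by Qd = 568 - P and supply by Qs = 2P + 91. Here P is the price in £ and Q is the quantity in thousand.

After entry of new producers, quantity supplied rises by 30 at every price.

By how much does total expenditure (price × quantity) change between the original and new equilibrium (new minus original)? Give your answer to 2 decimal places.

-2600.00

Before the shock: 568 - P = 2P + 91 ⇒ 477 = 3P ⇒ P = 159, Q = 409.
After the shift, demand is Qd = 568 - P and supply is Qs = 2P + 121.
Setting them equal: 568 - P = 2P + 121 → 447 = 3P, so P = 149 and Q = 419.
Expenditure moves from 159×409 = 65031 to 149×419 = 62431; change = -2600.00.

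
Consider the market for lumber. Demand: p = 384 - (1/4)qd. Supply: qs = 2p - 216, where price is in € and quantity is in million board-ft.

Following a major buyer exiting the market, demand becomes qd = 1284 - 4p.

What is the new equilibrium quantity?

284

Initially, 1536 - 4p = 2p - 216, so 1752 = 6p and p = 292, q = 368.
The shock moves the curves to qd = 1284 - 4p and qs = 2p - 216.
Equate the new curves: 1284 - 4p = 2p - 216, giving 1500 = 6p, p = 250, q = 284.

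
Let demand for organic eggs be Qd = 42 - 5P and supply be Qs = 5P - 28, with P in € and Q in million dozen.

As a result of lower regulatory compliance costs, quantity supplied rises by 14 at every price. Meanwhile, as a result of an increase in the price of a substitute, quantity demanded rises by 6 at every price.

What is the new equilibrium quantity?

17

Solve the original market: 42 - 5P = 5P - 28, hence P = 7 and Q = 7.
The new curves are Qd = 48 - 5P (demand) and Qs = 5P - 14 (supply).
New equilibrium: 48 - 5P = 5P - 14 ⇒ 62 = 10P ⇒ P = 6.2, Q = 17.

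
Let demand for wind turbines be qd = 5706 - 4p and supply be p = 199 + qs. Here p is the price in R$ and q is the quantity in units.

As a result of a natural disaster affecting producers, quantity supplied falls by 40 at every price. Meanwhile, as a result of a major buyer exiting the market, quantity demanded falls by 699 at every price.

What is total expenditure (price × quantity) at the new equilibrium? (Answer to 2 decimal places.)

Solve the original market: 5706 - 4p = p - 199, hence p = 1181 and q = 982.
After the shift, demand is qd = 5007 - 4p and supply is qs = p - 239.
Setting them equal: 5007 - 4p = p - 239 → 5246 = 5p, so p = 1049.2 and q = 810.2.
New expenditure = 1049.2 × 810.2 = 850061.84.

850061.84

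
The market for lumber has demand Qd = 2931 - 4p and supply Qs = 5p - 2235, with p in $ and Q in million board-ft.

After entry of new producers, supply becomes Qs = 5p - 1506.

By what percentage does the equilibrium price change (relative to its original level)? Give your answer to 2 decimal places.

Initially, 2931 - 4p = 5p - 2235, so 5166 = 9p and p = 574, Q = 635.
After the shift, demand is Qd = 2931 - 4p and supply is Qs = 5p - 1506.
New equilibrium: 2931 - 4p = 5p - 1506 ⇒ 4437 = 9p ⇒ p = 493, Q = 959.
%Δp = (493 − 574) / 574 × 100 = -14.11%.

-14.11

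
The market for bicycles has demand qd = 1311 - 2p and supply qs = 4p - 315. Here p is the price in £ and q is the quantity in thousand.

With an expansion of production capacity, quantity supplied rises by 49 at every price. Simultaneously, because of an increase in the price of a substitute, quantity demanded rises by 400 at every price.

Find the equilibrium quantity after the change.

1052

Initially, 1311 - 2p = 4p - 315, so 1626 = 6p and p = 271, q = 769.
With the change applied: demand qd = 1711 - 2p, supply qs = 4p - 266.
New equilibrium: 1711 - 2p = 4p - 266 ⇒ 1977 = 6p ⇒ p = 329.5, q = 1052.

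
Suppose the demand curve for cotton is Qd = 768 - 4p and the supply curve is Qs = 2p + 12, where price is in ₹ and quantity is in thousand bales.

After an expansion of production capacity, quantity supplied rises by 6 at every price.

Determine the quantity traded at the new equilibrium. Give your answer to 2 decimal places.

Solve the original market: 768 - 4p = 2p + 12, hence p = 126 and Q = 264.
The shock moves the curves to Qd = 768 - 4p and Qs = 2p + 18.
New equilibrium: 768 - 4p = 2p + 18 ⇒ 750 = 6p ⇒ p = 125, Q = 268.

268.00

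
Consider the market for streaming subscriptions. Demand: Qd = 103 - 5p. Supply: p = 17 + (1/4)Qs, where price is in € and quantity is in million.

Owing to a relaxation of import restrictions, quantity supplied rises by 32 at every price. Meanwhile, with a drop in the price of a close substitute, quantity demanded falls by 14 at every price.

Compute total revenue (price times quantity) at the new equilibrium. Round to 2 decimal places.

271.60

Solve the original market: 103 - 5p = 4p - 68, hence p = 19 and Q = 8.
With the change applied: demand Qd = 89 - 5p, supply Qs = 4p - 36.
New equilibrium: 89 - 5p = 4p - 36 ⇒ 125 = 9p ⇒ p = 125/9 ≈ 13.8889, Q = 176/9 ≈ 19.5556.
New expenditure = 13.8889 × 19.5556 = 271.60.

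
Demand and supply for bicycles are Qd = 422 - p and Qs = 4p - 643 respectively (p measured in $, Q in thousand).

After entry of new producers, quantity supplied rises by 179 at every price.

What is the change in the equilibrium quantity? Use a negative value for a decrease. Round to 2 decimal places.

Original equilibrium: 422 - p = 4p - 643 gives 1065 = 5p, so p = 213 and Q = 209.
The shock moves the curves to Qd = 422 - p and Qs = 4p - 464.
Setting them equal: 422 - p = 4p - 464 → 886 = 5p, so p = 177.2 and Q = 244.8.
ΔQ = 244.8 − 209 = +35.80.

+35.80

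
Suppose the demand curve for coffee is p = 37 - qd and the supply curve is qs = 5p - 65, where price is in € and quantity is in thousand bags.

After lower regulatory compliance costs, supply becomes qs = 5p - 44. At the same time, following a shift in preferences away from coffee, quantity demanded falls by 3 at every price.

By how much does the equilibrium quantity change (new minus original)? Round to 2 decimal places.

Initially, 37 - p = 5p - 65, so 102 = 6p and p = 17, q = 20.
The new curves are qd = 34 - p (demand) and qs = 5p - 44 (supply).
Clearing the new market: 34 - p = 5p - 44, so p = 13 and q = 21.
Δq = 21 − 20 = +1.00.

+1.00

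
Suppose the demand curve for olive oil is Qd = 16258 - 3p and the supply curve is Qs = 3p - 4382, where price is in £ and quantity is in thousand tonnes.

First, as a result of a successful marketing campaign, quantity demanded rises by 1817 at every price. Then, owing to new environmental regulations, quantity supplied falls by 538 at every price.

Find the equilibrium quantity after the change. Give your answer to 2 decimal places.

Before the shock: 16258 - 3p = 3p - 4382 ⇒ 20640 = 6p ⇒ p = 3440, Q = 5938.
After the shift, demand is Qd = 18075 - 3p and supply is Qs = 3p - 4920.
Equate the new curves: 18075 - 3p = 3p - 4920, giving 22995 = 6p, p = 3832.5, Q = 6577.5.

6577.50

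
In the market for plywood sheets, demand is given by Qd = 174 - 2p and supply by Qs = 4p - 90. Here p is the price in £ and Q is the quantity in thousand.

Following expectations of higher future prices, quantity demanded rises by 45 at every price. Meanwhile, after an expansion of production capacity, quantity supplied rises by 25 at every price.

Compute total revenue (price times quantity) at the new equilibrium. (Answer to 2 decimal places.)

5885.11

Original equilibrium: 174 - 2p = 4p - 90 gives 264 = 6p, so p = 44 and Q = 86.
After the shift, demand is Qd = 219 - 2p and supply is Qs = 4p - 65.
Clearing the new market: 219 - 2p = 4p - 65, so p = 142/3 ≈ 47.3333 and Q = 373/3 ≈ 124.3333.
New expenditure = 47.3333 × 124.3333 = 5885.11.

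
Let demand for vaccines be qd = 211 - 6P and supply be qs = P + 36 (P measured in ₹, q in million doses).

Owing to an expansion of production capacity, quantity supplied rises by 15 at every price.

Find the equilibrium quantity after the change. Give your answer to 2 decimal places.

73.86

Solve the original market: 211 - 6P = P + 36, hence P = 25 and q = 61.
With the change applied: demand qd = 211 - 6P, supply qs = P + 51.
New equilibrium: 211 - 6P = P + 51 ⇒ 160 = 7P ⇒ P = 160/7 ≈ 22.8571, q = 517/7 ≈ 73.8571.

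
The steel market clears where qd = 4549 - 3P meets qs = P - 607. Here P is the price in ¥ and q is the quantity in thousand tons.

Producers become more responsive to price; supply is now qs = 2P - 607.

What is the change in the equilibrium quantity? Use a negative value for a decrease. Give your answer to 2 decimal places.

Solve the original market: 4549 - 3P = P - 607, hence P = 1289 and q = 682.
With the change applied: demand qd = 4549 - 3P, supply qs = 2P - 607.
New equilibrium: 4549 - 3P = 2P - 607 ⇒ 5156 = 5P ⇒ P = 1031.2, q = 1455.4.
Δq = 1455.4 − 682 = +773.40.

+773.40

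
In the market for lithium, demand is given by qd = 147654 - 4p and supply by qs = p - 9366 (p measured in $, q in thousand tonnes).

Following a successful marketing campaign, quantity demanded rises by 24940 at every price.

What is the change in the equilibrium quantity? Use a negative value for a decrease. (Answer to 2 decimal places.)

+4988.00

Before the shock: 147654 - 4p = p - 9366 ⇒ 157020 = 5p ⇒ p = 31404, q = 22038.
The new curves are qd = 172594 - 4p (demand) and qs = p - 9366 (supply).
Clearing the new market: 172594 - 4p = p - 9366, so p = 36392 and q = 27026.
Δq = 27026 − 22038 = +4988.00.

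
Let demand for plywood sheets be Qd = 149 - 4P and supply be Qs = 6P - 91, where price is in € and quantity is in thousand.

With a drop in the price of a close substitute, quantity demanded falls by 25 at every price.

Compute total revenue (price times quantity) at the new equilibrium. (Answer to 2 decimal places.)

Original equilibrium: 149 - 4P = 6P - 91 gives 240 = 10P, so P = 24 and Q = 53.
The shock moves the curves to Qd = 124 - 4P and Qs = 6P - 91.
Clearing the new market: 124 - 4P = 6P - 91, so P = 21.5 and Q = 38.
New expenditure = 21.5 × 38 = 817.00.

817.00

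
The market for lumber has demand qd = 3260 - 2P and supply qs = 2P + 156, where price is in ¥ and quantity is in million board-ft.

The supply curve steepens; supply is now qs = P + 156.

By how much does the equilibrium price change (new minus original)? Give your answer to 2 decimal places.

+258.67

Original equilibrium: 3260 - 2P = 2P + 156 gives 3104 = 4P, so P = 776 and q = 1708.
The new curves are qd = 3260 - 2P (demand) and qs = P + 156 (supply).
New equilibrium: 3260 - 2P = P + 156 ⇒ 3104 = 3P ⇒ P = 3104/3 ≈ 1034.6667, q = 3572/3 ≈ 1190.6667.
ΔP = 1034.6667 − 776 = +258.67.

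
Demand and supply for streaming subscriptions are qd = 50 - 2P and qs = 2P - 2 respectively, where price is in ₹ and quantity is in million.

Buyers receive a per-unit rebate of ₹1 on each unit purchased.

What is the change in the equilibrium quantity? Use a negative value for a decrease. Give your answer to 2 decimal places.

Original equilibrium: 50 - 2P = 2P - 2 gives 52 = 4P, so P = 13 and q = 24.
Since buyers' out-of-pocket price is the market price minus the rebate, the effective demand curve becomes qd = 52 - 2P.
Setting them equal: 52 - 2P = 2P - 2 → 54 = 4P, so P = 13.5 and q = 25.
Δq = 25 − 24 = +1.00.

+1.00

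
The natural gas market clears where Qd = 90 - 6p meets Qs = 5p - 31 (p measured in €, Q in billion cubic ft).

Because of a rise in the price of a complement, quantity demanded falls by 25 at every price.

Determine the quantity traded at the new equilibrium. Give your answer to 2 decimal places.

12.64

Original equilibrium: 90 - 6p = 5p - 31 gives 121 = 11p, so p = 11 and Q = 24.
With the change applied: demand Qd = 65 - 6p, supply Qs = 5p - 31.
Clearing the new market: 65 - 6p = 5p - 31, so p = 96/11 ≈ 8.7273 and Q = 139/11 ≈ 12.6364.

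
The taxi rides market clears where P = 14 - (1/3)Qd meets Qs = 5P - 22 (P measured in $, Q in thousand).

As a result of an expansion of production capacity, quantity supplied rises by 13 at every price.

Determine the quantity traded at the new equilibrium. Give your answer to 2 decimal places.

Before the shock: 42 - 3P = 5P - 22 ⇒ 64 = 8P ⇒ P = 8, Q = 18.
The shock moves the curves to Qd = 42 - 3P and Qs = 5P - 9.
Clearing the new market: 42 - 3P = 5P - 9, so P = 6.375 and Q = 22.875.

22.88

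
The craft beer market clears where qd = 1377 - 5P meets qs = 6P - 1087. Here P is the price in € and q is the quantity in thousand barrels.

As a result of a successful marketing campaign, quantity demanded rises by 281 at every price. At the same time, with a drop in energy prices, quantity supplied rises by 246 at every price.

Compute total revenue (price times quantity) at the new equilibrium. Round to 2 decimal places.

Initially, 1377 - 5P = 6P - 1087, so 2464 = 11P and P = 224, q = 257.
The shock moves the curves to qd = 1658 - 5P and qs = 6P - 841.
New equilibrium: 1658 - 5P = 6P - 841 ⇒ 2499 = 11P ⇒ P = 2499/11 ≈ 227.1818, q = 5743/11 ≈ 522.0909.
New expenditure = 227.1818 × 522.0909 = 118609.56.

118609.56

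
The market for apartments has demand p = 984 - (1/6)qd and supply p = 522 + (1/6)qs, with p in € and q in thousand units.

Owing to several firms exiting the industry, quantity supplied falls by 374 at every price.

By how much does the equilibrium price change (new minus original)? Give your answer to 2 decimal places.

+31.17

Original equilibrium: 5904 - 6p = 6p - 3132 gives 9036 = 12p, so p = 753 and q = 1386.
After the shift, demand is qd = 5904 - 6p and supply is qs = 6p - 3506.
Setting them equal: 5904 - 6p = 6p - 3506 → 9410 = 12p, so p = 4705/6 ≈ 784.1667 and q = 1199.
Δp = 784.1667 − 753 = +31.17.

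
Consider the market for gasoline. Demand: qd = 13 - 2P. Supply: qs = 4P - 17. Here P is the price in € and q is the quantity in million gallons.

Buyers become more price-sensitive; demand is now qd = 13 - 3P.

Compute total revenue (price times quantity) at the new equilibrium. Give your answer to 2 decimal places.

0.61

Solve the original market: 13 - 2P = 4P - 17, hence P = 5 and q = 3.
The shock moves the curves to qd = 13 - 3P and qs = 4P - 17.
Equate the new curves: 13 - 3P = 4P - 17, giving 30 = 7P, P = 30/7 ≈ 4.2857, q = 1/7 ≈ 0.1429.
New expenditure = 4.2857 × 0.1429 = 0.61.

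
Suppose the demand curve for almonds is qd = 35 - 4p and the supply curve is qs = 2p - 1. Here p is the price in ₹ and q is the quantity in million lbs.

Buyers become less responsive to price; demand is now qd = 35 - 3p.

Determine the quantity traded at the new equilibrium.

13.4

Initially, 35 - 4p = 2p - 1, so 36 = 6p and p = 6, q = 11.
With the change applied: demand qd = 35 - 3p, supply qs = 2p - 1.
Equate the new curves: 35 - 3p = 2p - 1, giving 36 = 5p, p = 7.2, q = 13.4.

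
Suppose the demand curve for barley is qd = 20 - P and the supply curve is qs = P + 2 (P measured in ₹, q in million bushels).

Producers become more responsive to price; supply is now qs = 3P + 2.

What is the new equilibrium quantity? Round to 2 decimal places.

15.50

Solve the original market: 20 - P = P + 2, hence P = 9 and q = 11.
The new curves are qd = 20 - P (demand) and qs = 3P + 2 (supply).
Setting them equal: 20 - P = 3P + 2 → 18 = 4P, so P = 4.5 and q = 15.5.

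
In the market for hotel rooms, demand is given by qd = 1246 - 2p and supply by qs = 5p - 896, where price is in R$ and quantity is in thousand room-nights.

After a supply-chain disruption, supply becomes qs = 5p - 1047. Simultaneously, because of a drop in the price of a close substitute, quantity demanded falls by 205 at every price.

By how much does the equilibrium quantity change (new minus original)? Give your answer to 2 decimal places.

-189.57

Solve the original market: 1246 - 2p = 5p - 896, hence p = 306 and q = 634.
The shock moves the curves to qd = 1041 - 2p and qs = 5p - 1047.
Setting them equal: 1041 - 2p = 5p - 1047 → 2088 = 7p, so p = 2088/7 ≈ 298.2857 and q = 3111/7 ≈ 444.4286.
Δq = 444.4286 − 634 = -189.57.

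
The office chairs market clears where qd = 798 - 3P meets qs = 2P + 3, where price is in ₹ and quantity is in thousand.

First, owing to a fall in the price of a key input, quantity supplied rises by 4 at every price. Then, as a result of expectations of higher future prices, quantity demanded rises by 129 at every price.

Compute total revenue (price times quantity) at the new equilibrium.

69000

Initially, 798 - 3P = 2P + 3, so 795 = 5P and P = 159, q = 321.
After the shift, demand is qd = 927 - 3P and supply is qs = 2P + 7.
New equilibrium: 927 - 3P = 2P + 7 ⇒ 920 = 5P ⇒ P = 184, q = 375.
New expenditure = 184 × 375 = 69000.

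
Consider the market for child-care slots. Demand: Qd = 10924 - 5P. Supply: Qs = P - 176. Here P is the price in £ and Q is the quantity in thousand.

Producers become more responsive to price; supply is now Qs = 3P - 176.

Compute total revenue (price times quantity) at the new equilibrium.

5531268.75

Before the shock: 10924 - 5P = P - 176 ⇒ 11100 = 6P ⇒ P = 1850, Q = 1674.
With the change applied: demand Qd = 10924 - 5P, supply Qs = 3P - 176.
New equilibrium: 10924 - 5P = 3P - 176 ⇒ 11100 = 8P ⇒ P = 1387.5, Q = 3986.5.
New expenditure = 1387.5 × 3986.5 = 5531268.75.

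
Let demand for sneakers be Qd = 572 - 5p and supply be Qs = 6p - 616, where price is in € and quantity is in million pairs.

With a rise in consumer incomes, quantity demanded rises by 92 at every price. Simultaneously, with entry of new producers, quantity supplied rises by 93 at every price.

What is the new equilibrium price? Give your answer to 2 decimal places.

107.91

Before the shock: 572 - 5p = 6p - 616 ⇒ 1188 = 11p ⇒ p = 108, Q = 32.
The shock moves the curves to Qd = 664 - 5p and Qs = 6p - 523.
Equate the new curves: 664 - 5p = 6p - 523, giving 1187 = 11p, p = 1187/11 ≈ 107.9091, Q = 1369/11 ≈ 124.4545.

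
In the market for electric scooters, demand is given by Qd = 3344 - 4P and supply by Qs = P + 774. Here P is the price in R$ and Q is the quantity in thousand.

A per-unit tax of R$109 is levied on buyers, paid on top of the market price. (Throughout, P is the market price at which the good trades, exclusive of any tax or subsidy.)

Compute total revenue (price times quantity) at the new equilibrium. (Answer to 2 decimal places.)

Before the shock: 3344 - 4P = P + 774 ⇒ 2570 = 5P ⇒ P = 514, Q = 1288.
Since buyers pay the price plus the tax, the effective demand curve becomes Qd = 2908 - 4P.
Clearing the new market: 2908 - 4P = P + 774, so P = 426.8 and Q = 1200.8.
New expenditure = 426.8 × 1200.8 = 512501.44.

512501.44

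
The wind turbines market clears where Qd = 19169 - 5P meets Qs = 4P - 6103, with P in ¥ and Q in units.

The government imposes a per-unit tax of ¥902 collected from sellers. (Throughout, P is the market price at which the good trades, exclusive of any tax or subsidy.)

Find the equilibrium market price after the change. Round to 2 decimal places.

3208.89

Before the shock: 19169 - 5P = 4P - 6103 ⇒ 25272 = 9P ⇒ P = 2808, Q = 5129.
Since sellers keep the price net of the tax, the effective supply curve becomes Qs = 4P - 9711.
Setting them equal: 19169 - 5P = 4P - 9711 → 28880 = 9P, so P = 28880/9 ≈ 3208.8889 and Q = 28121/9 ≈ 3124.5556.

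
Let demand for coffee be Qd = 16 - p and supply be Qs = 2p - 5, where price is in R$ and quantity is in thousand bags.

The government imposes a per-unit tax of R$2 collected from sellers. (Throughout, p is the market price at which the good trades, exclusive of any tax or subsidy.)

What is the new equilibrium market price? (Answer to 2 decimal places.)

Original equilibrium: 16 - p = 2p - 5 gives 21 = 3p, so p = 7 and Q = 9.
Since sellers keep the price net of the tax, the effective supply curve becomes Qs = 2p - 9.
Clearing the new market: 16 - p = 2p - 9, so p = 25/3 ≈ 8.3333 and Q = 23/3 ≈ 7.6667.

8.33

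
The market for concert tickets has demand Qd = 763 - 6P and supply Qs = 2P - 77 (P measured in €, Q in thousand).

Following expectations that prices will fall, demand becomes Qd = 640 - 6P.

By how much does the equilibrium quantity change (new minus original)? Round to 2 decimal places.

Solve the original market: 763 - 6P = 2P - 77, hence P = 105 and Q = 133.
With the change applied: demand Qd = 640 - 6P, supply Qs = 2P - 77.
Equate the new curves: 640 - 6P = 2P - 77, giving 717 = 8P, P = 89.625, Q = 102.25.
ΔQ = 102.25 − 133 = -30.75.

-30.75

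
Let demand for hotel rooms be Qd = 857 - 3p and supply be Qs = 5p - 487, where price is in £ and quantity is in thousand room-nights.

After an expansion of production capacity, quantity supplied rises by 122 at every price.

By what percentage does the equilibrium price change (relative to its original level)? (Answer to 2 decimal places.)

Solve the original market: 857 - 3p = 5p - 487, hence p = 168 and Q = 353.
With the change applied: demand Qd = 857 - 3p, supply Qs = 5p - 365.
Setting them equal: 857 - 3p = 5p - 365 → 1222 = 8p, so p = 152.75 and Q = 398.75.
%Δp = (152.75 − 168) / 168 × 100 = -9.08%.

-9.08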